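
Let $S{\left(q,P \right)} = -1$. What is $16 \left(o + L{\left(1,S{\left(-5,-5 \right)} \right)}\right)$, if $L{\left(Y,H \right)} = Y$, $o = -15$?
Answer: $-224$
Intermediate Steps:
$16 \left(o + L{\left(1,S{\left(-5,-5 \right)} \right)}\right) = 16 \left(-15 + 1\right) = 16 \left(-14\right) = -224$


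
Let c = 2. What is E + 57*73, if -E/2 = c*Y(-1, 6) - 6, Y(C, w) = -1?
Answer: 4177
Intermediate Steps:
E = 16 (E = -2*(2*(-1) - 6) = -2*(-2 - 6) = -2*(-8) = 16)
E + 57*73 = 16 + 57*73 = 16 + 4161 = 4177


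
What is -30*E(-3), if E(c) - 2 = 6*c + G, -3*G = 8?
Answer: 560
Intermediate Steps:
G = -8/3 (G = -1/3*8 = -8/3 ≈ -2.6667)
E(c) = -2/3 + 6*c (E(c) = 2 + (6*c - 8/3) = 2 + (-8/3 + 6*c) = -2/3 + 6*c)
-30*E(-3) = -30*(-2/3 + 6*(-3)) = -30*(-2/3 - 18) = -30*(-56/3) = 560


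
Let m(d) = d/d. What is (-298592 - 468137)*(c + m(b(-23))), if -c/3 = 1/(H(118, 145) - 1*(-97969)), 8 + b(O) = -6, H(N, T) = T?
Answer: -75224548919/98114 ≈ -7.6671e+5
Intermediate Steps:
b(O) = -14 (b(O) = -8 - 6 = -14)
m(d) = 1
c = -3/98114 (c = -3/(145 - 1*(-97969)) = -3/(145 + 97969) = -3/98114 ≈ -3.0577e-5)
(-298592 - 468137)*(c + m(b(-23))) = (-298592 - 468137)*(-3/98114 + 1) = -766729*98111/98114 = -75224548919/98114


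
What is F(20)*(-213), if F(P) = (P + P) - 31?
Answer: -1917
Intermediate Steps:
F(P) = -31 + 2*P (F(P) = 2*P - 31 = -31 + 2*P)
F(20)*(-213) = (-31 + 2*20)*(-213) = (-31 + 40)*(-213) = 9*(-213) = -1917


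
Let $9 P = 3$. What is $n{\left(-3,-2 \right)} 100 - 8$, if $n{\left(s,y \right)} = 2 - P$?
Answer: $\frac{476}{3} \approx 158.67$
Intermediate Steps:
$P = \frac{1}{3}$ ($P = \frac{1}{9} \cdot 3 = \frac{1}{3} \approx 0.33333$)
$n{\left(s,y \right)} = \frac{5}{3}$ ($n{\left(s,y \right)} = 2 - \frac{1}{3} = \frac{5}{3}$)
$n{\left(-3,-2 \right)} 100 - 8 = \frac{5}{3} \cdot 100 - 8 = \frac{500}{3} - 8 = \frac{476}{3}$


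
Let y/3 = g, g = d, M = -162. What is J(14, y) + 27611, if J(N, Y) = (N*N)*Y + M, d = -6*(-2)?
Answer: 34505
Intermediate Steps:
d = 12
g = 12
y = 36 (y = 3*12 = 36)
J(N, Y) = -162 + Y*N² (J(N, Y) = (N*N)*Y - 162 = N²*Y - 162 = Y*N² - 162 = -162 + Y*N²)
J(14, y) + 27611 = (-162 + 36*14²) + 27611 = (-162 + 36*196) + 27611 = (-162 + 7056) + 27611 = 6894 + 27611 = 34505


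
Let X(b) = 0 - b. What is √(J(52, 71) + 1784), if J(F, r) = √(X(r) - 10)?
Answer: √(1784 + 9*I) ≈ 42.238 + 0.1065*I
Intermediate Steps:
X(b) = -b
J(F, r) = √(-10 - r) (J(F, r) = √(-r - 10) = √(-10 - r))
√(J(52, 71) + 1784) = √(√(-10 - 1*71) + 1784) = √(√(-10 - 71) + 1784) = √(√(-81) + 1784) = √(9*I + 1784) = √(1784 + 9*I)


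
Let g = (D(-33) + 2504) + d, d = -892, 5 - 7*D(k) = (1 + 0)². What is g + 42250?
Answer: 307038/7 ≈ 43863.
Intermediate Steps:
D(k) = 4/7 (D(k) = 5/7 - (1 + 0)²/7 = 5/7 - ⅐*1² = 5/7 - ⅐*1 = 5/7 - ⅐ = 4/7)
g = 11288/7 (g = (4/7 + 2504) - 892 = 17532/7 - 892 = 11288/7 ≈ 1612.6)
g + 42250 = 11288/7 + 42250 = 307038/7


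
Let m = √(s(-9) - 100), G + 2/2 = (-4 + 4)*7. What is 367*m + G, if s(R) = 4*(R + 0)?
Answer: -1 + 734*I*√34 ≈ -1.0 + 4279.9*I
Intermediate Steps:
s(R) = 4*R
G = -1 (G = -1 + (-4 + 4)*7 = -1 + 0*7 = -1 + 0 = -1)
m = 2*I*√34 (m = √(4*(-9) - 100) = √(-36 - 100) = √(-136) = 2*I*√34 ≈ 11.662*I)
367*m + G = 367*(2*I*√34) - 1 = 734*I*√34 - 1 = -1 + 734*I*√34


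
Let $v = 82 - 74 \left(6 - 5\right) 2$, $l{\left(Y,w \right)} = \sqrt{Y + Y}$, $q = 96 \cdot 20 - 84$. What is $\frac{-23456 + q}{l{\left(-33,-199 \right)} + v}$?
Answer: $\frac{21620}{67} + \frac{10810 i \sqrt{66}}{2211} \approx 322.69 + 39.72 i$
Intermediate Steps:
$q = 1836$ ($q = 1920 - 84 = 1836$)
$l{\left(Y,w \right)} = \sqrt{2} \sqrt{Y}$ ($l{\left(Y,w \right)} = \sqrt{2 Y} = \sqrt{2} \sqrt{Y}$)
$v = -66$ ($v = 82 - 74 \cdot 1 \cdot 2 = 82 - 148 = -66$)
$\frac{-23456 + q}{l{\left(-33,-199 \right)} + v} = \frac{-23456 + 1836}{\sqrt{2} \sqrt{-33} - 66} = - \frac{21620}{\sqrt{2} i \sqrt{33} - 66} = - \frac{21620}{i \sqrt{66} - 66} = - \frac{21620}{-66 + i \sqrt{66}}$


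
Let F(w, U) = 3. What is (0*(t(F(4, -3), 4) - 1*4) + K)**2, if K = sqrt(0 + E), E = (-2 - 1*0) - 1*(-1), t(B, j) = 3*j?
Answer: -1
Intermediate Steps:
E = -1 (E = (-2 + 0) + 1 = -2 + 1 = -1)
K = I (K = sqrt(0 - 1) = sqrt(-1) = I ≈ 1.0*I)
(0*(t(F(4, -3), 4) - 1*4) + K)**2 = (0*(3*4 - 1*4) + I)**2 = (0*(12 - 4) + I)**2 = (0*8 + I)**2 = (0 + I)**2 = I**2 = -1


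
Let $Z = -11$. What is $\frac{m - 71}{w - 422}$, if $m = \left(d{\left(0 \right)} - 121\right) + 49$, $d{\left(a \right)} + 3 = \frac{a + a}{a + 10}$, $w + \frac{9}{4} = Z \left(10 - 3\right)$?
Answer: $\frac{584}{2005} \approx 0.29127$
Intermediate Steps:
$w = - \frac{317}{4}$ ($w = - \frac{9}{4} - 11 \left(10 - 3\right) = - \frac{9}{4} - 77 = - \frac{317}{4} \approx -79.25$)
$d{\left(a \right)} = -3 + \frac{2 a}{10 + a}$ ($d{\left(a \right)} = -3 + \frac{a + a}{a + 10} = -3 + \frac{2 a}{10 + a}$)
$m = -75$ ($m = \left(\frac{-30 - 0}{10 + 0} - 121\right) + 49 = \left(\frac{-30 + 0}{10} - 121\right) + 49 = \left(\frac{1}{10} \left(-30\right) - 121\right) + 49 = \left(-3 - 121\right) + 49 = -124 + 49 = -75$)
$\frac{m - 71}{w - 422} = \frac{-75 - 71}{- \frac{317}{4} - 422} = - \frac{146}{- \frac{2005}{4}} = \left(-146\right) \left(- \frac{4}{2005}\right) = \frac{584}{2005}$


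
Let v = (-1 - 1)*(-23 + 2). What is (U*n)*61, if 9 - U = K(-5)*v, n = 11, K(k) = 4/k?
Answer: 142923/5 ≈ 28585.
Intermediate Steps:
v = 42 (v = -2*(-21) = 42)
U = 213/5 (U = 9 - 4/(-5)*42 = 9 - 4*(-⅕)*42 = 9 - (-4)*42/5 = 9 - 1*(-168/5) = 9 + 168/5 = 213/5 ≈ 42.600)
(U*n)*61 = ((213/5)*11)*61 = (2343/5)*61 = 142923/5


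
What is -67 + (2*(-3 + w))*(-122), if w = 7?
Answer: -1043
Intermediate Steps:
-67 + (2*(-3 + w))*(-122) = -67 + (2*(-3 + 7))*(-122) = -67 + (2*4)*(-122) = -67 + 8*(-122) = -67 - 976 = -1043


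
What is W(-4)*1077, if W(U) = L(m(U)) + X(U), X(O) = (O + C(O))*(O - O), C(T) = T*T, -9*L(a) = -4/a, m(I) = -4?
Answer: -359/3 ≈ -119.67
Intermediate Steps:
L(a) = 4/(9*a) (L(a) = -(-4)/(9*a) = 4/(9*a))
C(T) = T**2
X(O) = 0 (X(O) = (O + O**2)*(O - O) = (O + O**2)*0 = 0)
W(U) = -1/9 (W(U) = (4/9)/(-4) + 0 = (4/9)*(-1/4) + 0 = -1/9 + 0 = -1/9)
W(-4)*1077 = -1/9*1077 = -359/3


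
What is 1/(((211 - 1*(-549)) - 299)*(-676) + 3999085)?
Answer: 1/3687449 ≈ 2.7119e-7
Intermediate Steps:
1/(((211 - 1*(-549)) - 299)*(-676) + 3999085) = 1/(((211 + 549) - 299)*(-676) + 3999085) = 1/((760 - 299)*(-676) + 3999085) = 1/(461*(-676) + 3999085) = 1/(-311636 + 3999085) = 1/3687449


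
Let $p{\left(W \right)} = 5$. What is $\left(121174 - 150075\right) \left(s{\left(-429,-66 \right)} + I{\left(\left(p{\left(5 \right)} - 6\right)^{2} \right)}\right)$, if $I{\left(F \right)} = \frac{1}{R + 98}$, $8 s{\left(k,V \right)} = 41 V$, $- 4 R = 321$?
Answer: $\frac{2775854347}{284} \approx 9.7741 \cdot 10^{6}$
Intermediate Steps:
$R = - \frac{321}{4}$ ($R = \left(- \frac{1}{4}\right) 321 = - \frac{321}{4} \approx -80.25$)
$s{\left(k,V \right)} = \frac{41 V}{8}$
$I{\left(F \right)} = \frac{4}{71}$ ($I{\left(F \right)} = \frac{1}{- \frac{321}{4} + 98} = \frac{1}{\frac{71}{4}} = \frac{4}{71}$)
$\left(121174 - 150075\right) \left(s{\left(-429,-66 \right)} + I{\left(\left(p{\left(5 \right)} - 6\right)^{2} \right)}\right) = \left(121174 - 150075\right) \left(\frac{41}{8} \left(-66\right) + \frac{4}{71}\right) = - 28901 \left(- \frac{1353}{4} + \frac{4}{71}\right) = \left(-28901\right) \left(- \frac{96047}{284}\right) = \frac{2775854347}{284}$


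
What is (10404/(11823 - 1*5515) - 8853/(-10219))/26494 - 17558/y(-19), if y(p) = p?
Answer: 197278209294602/213480213661 ≈ 924.11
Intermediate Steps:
(10404/(11823 - 1*5515) - 8853/(-10219))/26494 - 17558/y(-19) = (10404/(11823 - 1*5515) - 8853/(-10219))/26494 - 17558/(-19) = (10404/(11823 - 5515) - 8853*(-1/10219))*(1/26494) - 17558*(-1/19) = (10404/6308 + 8853/10219)*(1/26494) + 17558/19 = (10404*(1/6308) + 8853/10219)*(1/26494) + 17558/19 = (2601/1577 + 8853/10219)*(1/26494) + 17558/19 = (40540800/16115363)*(1/26494) + 17558/19 = 20270400/213480213661 + 17558/19 = 197278209294602/213480213661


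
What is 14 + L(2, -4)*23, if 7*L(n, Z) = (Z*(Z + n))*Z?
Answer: -638/7 ≈ -91.143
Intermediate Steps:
L(n, Z) = Z**2*(Z + n)/7 (L(n, Z) = ((Z*(Z + n))*Z)/7 = (Z**2*(Z + n))/7 = Z**2*(Z + n)/7)
14 + L(2, -4)*23 = 14 + ((1/7)*(-4)**2*(-4 + 2))*23 = 14 + ((1/7)*16*(-2))*23 = 14 - 32/7*23 = 14 - 736/7 = -638/7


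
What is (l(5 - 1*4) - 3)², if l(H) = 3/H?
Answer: 0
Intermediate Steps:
(l(5 - 1*4) - 3)² = (3/(5 - 1*4) - 3)² = (3/(5 - 4) - 3)² = (3/1 - 3)² = (3*1 - 3)² = (3 - 3)² = 0² = 0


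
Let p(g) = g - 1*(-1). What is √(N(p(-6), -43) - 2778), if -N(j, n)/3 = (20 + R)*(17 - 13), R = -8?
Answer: I*√2922 ≈ 54.056*I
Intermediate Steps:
p(g) = 1 + g (p(g) = g + 1 = 1 + g)
N(j, n) = -144 (N(j, n) = -3*(20 - 8)*(17 - 13) = -36*4 = -3*48 = -144)
√(N(p(-6), -43) - 2778) = √(-144 - 2778) = √(-2922) = I*√2922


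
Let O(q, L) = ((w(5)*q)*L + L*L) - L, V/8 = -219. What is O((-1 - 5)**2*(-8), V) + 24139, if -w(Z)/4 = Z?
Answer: -6996125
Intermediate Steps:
V = -1752 (V = 8*(-219) = -1752)
w(Z) = -4*Z
O(q, L) = L**2 - L - 20*L*q (O(q, L) = (((-4*5)*q)*L + L*L) - L = ((-20*q)*L + L**2) - L = (-20*L*q + L**2) - L = (L**2 - 20*L*q) - L = L**2 - L - 20*L*q)
O((-1 - 5)**2*(-8), V) + 24139 = -1752*(-1 - 1752 - 20*(-1 - 5)**2*(-8)) + 24139 = -1752*(-1 - 1752 - 20*(-6)**2*(-8)) + 24139 = -1752*(-1 - 1752 - 720*(-8)) + 24139 = -1752*(-1 - 1752 - 20*(-288)) + 24139 = -1752*(-1 - 1752 + 5760) + 24139 = -1752*4007 + 24139 = -7020264 + 24139 = -6996125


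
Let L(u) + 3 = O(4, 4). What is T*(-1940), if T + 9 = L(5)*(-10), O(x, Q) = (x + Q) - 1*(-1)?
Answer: 133860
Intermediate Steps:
O(x, Q) = 1 + Q + x (O(x, Q) = (Q + x) + 1 = 1 + Q + x)
L(u) = 6 (L(u) = -3 + (1 + 4 + 4) = -3 + 9 = 6)
T = -69 (T = -9 + 6*(-10) = -9 - 60 = -69)
T*(-1940) = -69*(-1940) = 133860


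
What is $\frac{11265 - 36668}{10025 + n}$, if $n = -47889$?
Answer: $\frac{25403}{37864} \approx 0.6709$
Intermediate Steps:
$\frac{11265 - 36668}{10025 + n} = \frac{11265 - 36668}{10025 - 47889} = - \frac{25403}{-37864} = \left(-25403\right) \left(- \frac{1}{37864}\right) = \frac{25403}{37864}$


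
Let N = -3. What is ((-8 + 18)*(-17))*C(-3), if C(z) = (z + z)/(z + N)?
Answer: -170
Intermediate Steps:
C(z) = 2*z/(-3 + z) (C(z) = (z + z)/(z - 3) = (2*z)/(-3 + z) = 2*z/(-3 + z))
((-8 + 18)*(-17))*C(-3) = ((-8 + 18)*(-17))*(2*(-3)/(-3 - 3)) = (10*(-17))*(2*(-3)/(-6)) = -340*(-3)*(-1)/6 = -170*1 = -170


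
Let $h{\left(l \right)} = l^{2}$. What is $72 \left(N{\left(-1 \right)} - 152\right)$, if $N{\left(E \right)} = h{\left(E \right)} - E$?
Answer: $-10800$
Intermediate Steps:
$N{\left(E \right)} = E^{2} - E$
$72 \left(N{\left(-1 \right)} - 152\right) = 72 \left(- (-1 - 1) - 152\right) = 72 \left(\left(-1\right) \left(-2\right) - 152\right) = 72 \left(2 - 152\right) = 72 \left(-150\right) = -10800$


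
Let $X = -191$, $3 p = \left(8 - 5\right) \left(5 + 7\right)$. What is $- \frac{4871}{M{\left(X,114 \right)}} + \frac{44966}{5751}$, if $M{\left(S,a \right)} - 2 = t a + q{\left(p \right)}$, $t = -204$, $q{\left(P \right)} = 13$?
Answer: $\frac{357689309}{44552997} \approx 8.0284$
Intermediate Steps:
$p = 12$ ($p = \frac{\left(8 - 5\right) \left(5 + 7\right)}{3} = \frac{3 \cdot 12}{3} = \frac{1}{3} \cdot 36 = 12$)
$M{\left(S,a \right)} = 15 - 204 a$ ($M{\left(S,a \right)} = 2 - \left(-13 + 204 a\right) = 15 - 204 a$)
$- \frac{4871}{M{\left(X,114 \right)}} + \frac{44966}{5751} = - \frac{4871}{15 - 23256} + \frac{44966}{5751} = - \frac{4871}{15 - 23256} + 44966 \cdot \frac{1}{5751} = - \frac{4871}{-23241} + \frac{44966}{5751} = \left(-4871\right) \left(- \frac{1}{23241}\right) + \frac{44966}{5751} = \frac{4871}{23241} + \frac{44966}{5751} = \frac{357689309}{44552997}$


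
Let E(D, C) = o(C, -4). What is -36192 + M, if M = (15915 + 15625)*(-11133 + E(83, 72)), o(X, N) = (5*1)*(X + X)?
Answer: -328462212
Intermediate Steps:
o(X, N) = 10*X (o(X, N) = 5*(2*X) = 10*X)
E(D, C) = 10*C
M = -328426020 (M = (15915 + 15625)*(-11133 + 10*72) = 31540*(-11133 + 720) = 31540*(-10413) = -328426020)
-36192 + M = -36192 - 328426020 = -328462212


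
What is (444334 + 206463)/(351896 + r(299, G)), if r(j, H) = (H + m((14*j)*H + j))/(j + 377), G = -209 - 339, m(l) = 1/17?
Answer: 7478959124/4043979517 ≈ 1.8494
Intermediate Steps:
m(l) = 1/17
G = -548
r(j, H) = (1/17 + H)/(377 + j) (r(j, H) = (H + 1/17)/(j + 377) = (1/17 + H)/(377 + j))
(444334 + 206463)/(351896 + r(299, G)) = (444334 + 206463)/(351896 + (1/17 - 548)/(377 + 299)) = 650797/(351896 - 9315/17/676) = 650797/(351896 + (1/676)*(-9315/17)) = 650797/(351896 - 9315/11492) = 650797/(4043979517/11492) = 650797*(11492/4043979517) = 7478959124/4043979517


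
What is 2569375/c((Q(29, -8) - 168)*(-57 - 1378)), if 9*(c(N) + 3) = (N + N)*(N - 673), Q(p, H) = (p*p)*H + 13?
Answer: 7708125/65033703926231 ≈ 1.1853e-7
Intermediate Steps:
Q(p, H) = 13 + H*p**2 (Q(p, H) = p**2*H + 13 = H*p**2 + 13 = 13 + H*p**2)
c(N) = -3 + 2*N*(-673 + N)/9 (c(N) = -3 + ((N + N)*(N - 673))/9 = -3 + ((2*N)*(-673 + N))/9 = -3 + (2*N*(-673 + N))/9 = -3 + 2*N*(-673 + N)/9)
2569375/c((Q(29, -8) - 168)*(-57 - 1378)) = 2569375/(-3 - 1346*((13 - 8*29**2) - 168)*(-57 - 1378)/9 + 2*(((13 - 8*29**2) - 168)*(-57 - 1378))**2/9) = 2569375/(-3 - 1346*((13 - 8*841) - 168)*(-1435)/9 + 2*(((13 - 8*841) - 168)*(-1435))**2/9) = 2569375/(-3 - 1346*((13 - 6728) - 168)*(-1435)/9 + 2*(((13 - 6728) - 168)*(-1435))**2/9) = 2569375/(-3 - 1346*(-6715 - 168)*(-1435)/9 + 2*((-6715 - 168)*(-1435))**2/9) = 2569375/(-3 - (-9264518)*(-1435)/9 + 2*(-6883*(-1435))**2/9) = 2569375/(-3 - 1346/9*9877105 + (2/9)*9877105**2) = 2569375/(-3 - 13294583330/9 + (2/9)*97557203181025) = 2569375/(-3 - 13294583330/9 + 195114406362050/9) = 2569375/(65033703926231/3) = 2569375*(3/65033703926231) = 7708125/65033703926231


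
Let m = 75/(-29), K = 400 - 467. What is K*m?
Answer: 5025/29 ≈ 173.28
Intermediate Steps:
K = -67
m = -75/29 (m = 75*(-1/29) = -75/29 ≈ -2.5862)
K*m = -67*(-75/29) = 5025/29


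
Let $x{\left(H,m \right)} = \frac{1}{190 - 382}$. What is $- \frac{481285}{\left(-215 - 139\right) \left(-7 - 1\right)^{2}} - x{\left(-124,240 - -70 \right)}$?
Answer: $\frac{481403}{22656} \approx 21.248$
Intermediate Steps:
$x{\left(H,m \right)} = - \frac{1}{192}$ ($x{\left(H,m \right)} = \frac{1}{-192} = - \frac{1}{192}$)
$- \frac{481285}{\left(-215 - 139\right) \left(-7 - 1\right)^{2}} - x{\left(-124,240 - -70 \right)} = - \frac{481285}{\left(-215 - 139\right) \left(-7 - 1\right)^{2}} - - \frac{1}{192} = - \frac{481285}{\left(-354\right) \left(-8\right)^{2}} + \frac{1}{192} = - \frac{481285}{\left(-354\right) 64} + \frac{1}{192} = - \frac{481285}{-22656} + \frac{1}{192} = \left(-481285\right) \left(- \frac{1}{22656}\right) + \frac{1}{192} = \frac{481285}{22656} + \frac{1}{192} = \frac{481403}{22656}$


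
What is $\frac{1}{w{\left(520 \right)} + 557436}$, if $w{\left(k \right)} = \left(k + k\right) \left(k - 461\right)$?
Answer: $\frac{1}{618796} \approx 1.616 \cdot 10^{-6}$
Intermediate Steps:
$w{\left(k \right)} = 2 k \left(-461 + k\right)$
$\frac{1}{w{\left(520 \right)} + 557436} = \frac{1}{2 \cdot 520 \left(-461 + 520\right) + 557436} = \frac{1}{2 \cdot 520 \cdot 59 + 557436} = \frac{1}{61360 + 557436} = \frac{1}{618796}$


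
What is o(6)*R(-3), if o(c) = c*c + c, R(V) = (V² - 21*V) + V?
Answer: 2898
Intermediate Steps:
R(V) = V² - 20*V
o(c) = c + c² (o(c) = c² + c = c + c²)
o(6)*R(-3) = (6*(1 + 6))*(-3*(-20 - 3)) = (6*7)*(-3*(-23)) = 42*69 = 2898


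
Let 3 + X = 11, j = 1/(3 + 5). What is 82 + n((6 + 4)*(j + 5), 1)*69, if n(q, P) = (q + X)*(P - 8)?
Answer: -114143/4 ≈ -28536.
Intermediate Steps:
j = ⅛ (j = 1/8 = ⅛ ≈ 0.12500)
X = 8 (X = -3 + 11 = 8)
n(q, P) = (-8 + P)*(8 + q) (n(q, P) = (q + 8)*(P - 8) = (8 + q)*(-8 + P) = (-8 + P)*(8 + q))
82 + n((6 + 4)*(j + 5), 1)*69 = 82 + (-64 - 8*(6 + 4)*(⅛ + 5) + 8*1 + 1*((6 + 4)*(⅛ + 5)))*69 = 82 + (-64 - 80*41/8 + 8 + 1*(10*(41/8)))*69 = 82 + (-64 - 8*205/4 + 8 + 1*(205/4))*69 = 82 + (-64 - 410 + 8 + 205/4)*69 = 82 - 1659/4*69 = 82 - 114471/4 = -114143/4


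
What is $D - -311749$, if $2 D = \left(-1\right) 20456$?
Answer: $301521$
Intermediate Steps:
$D = -10228$ ($D = \frac{\left(-1\right) 20456}{2} = \frac{1}{2} \left(-20456\right) = -10228$)
$D - -311749 = -10228 - -311749 = -10228 + 311749 = 301521$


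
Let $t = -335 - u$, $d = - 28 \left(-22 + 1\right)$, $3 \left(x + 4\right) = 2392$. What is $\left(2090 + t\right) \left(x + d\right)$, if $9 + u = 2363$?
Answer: $- \frac{2482256}{3} \approx -8.2742 \cdot 10^{5}$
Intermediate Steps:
$u = 2354$ ($u = -9 + 2363 = 2354$)
$x = \frac{2380}{3}$ ($x = -4 + \frac{1}{3} \cdot 2392 = -4 + \frac{2392}{3} = \frac{2380}{3} \approx 793.33$)
$d = 588$ ($d = \left(-28\right) \left(-21\right) = 588$)
$t = -2689$ ($t = -335 - 2354 = -2689$)
$\left(2090 + t\right) \left(x + d\right) = \left(2090 - 2689\right) \left(\frac{2380}{3} + 588\right) = \left(-599\right) \frac{4144}{3} = - \frac{2482256}{3}$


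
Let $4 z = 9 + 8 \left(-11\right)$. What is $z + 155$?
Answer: $\frac{541}{4} \approx 135.25$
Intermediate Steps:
$z = - \frac{79}{4}$ ($z = \frac{9 + 8 \left(-11\right)}{4} = \frac{9 - 88}{4} = \frac{1}{4} \left(-79\right) = - \frac{79}{4} \approx -19.75$)
$z + 155 = - \frac{79}{4} + 155 = \frac{541}{4}$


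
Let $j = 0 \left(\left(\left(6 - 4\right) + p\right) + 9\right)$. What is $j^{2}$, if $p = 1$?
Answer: $0$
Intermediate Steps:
$j = 0$ ($j = 0 \left(\left(\left(6 - 4\right) + 1\right) + 9\right) = 0 \left(\left(2 + 1\right) + 9\right) = 0 \left(3 + 9\right) = 0 \cdot 12 = 0$)
$j^{2} = 0^{2} = 0$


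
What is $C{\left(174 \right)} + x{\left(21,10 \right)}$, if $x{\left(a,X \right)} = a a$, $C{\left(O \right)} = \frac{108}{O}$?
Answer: $\frac{12807}{29} \approx 441.62$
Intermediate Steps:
$x{\left(a,X \right)} = a^{2}$
$C{\left(174 \right)} + x{\left(21,10 \right)} = \frac{108}{174} + 21^{2} = 108 \cdot \frac{1}{174} + 441 = \frac{18}{29} + 441 = \frac{12807}{29}$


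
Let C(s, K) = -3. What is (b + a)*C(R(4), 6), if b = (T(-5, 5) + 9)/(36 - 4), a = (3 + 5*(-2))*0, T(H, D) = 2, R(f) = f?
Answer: -33/32 ≈ -1.0313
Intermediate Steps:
a = 0 (a = (3 - 10)*0 = -7*0 = 0)
b = 11/32 (b = (2 + 9)/(36 - 4) = 11/32 ≈ 0.34375)
(b + a)*C(R(4), 6) = (11/32 + 0)*(-3) = (11/32)*(-3) = -33/32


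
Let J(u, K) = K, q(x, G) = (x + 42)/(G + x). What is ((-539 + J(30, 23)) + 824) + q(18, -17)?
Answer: 368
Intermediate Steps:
q(x, G) = (42 + x)/(G + x)
((-539 + J(30, 23)) + 824) + q(18, -17) = ((-539 + 23) + 824) + (42 + 18)/(-17 + 18) = (-516 + 824) + 60/1 = 308 + 1*60 = 308 + 60 = 368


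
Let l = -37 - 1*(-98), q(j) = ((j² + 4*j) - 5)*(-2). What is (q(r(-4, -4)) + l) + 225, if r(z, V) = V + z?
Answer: 232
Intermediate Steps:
q(j) = 10 - 8*j - 2*j² (q(j) = (-5 + j² + 4*j)*(-2) = 10 - 8*j - 2*j²)
l = 61 (l = -37 + 98 = 61)
(q(r(-4, -4)) + l) + 225 = ((10 - 8*(-4 - 4) - 2*(-4 - 4)²) + 61) + 225 = ((10 - 8*(-8) - 2*(-8)²) + 61) + 225 = ((10 + 64 - 2*64) + 61) + 225 = ((10 + 64 - 128) + 61) + 225 = (-54 + 61) + 225 = 7 + 225 = 232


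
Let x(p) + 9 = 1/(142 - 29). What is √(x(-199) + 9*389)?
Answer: 7*√909989/113 ≈ 59.093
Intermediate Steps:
x(p) = -1016/113 (x(p) = -9 + 1/(142 - 29) = -9 + 1/113 = -1016/113)
√(x(-199) + 9*389) = √(-1016/113 + 9*389) = √(-1016/113 + 3501) = √(394597/113) = 7*√909989/113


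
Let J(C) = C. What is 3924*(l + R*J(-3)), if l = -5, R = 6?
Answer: -90252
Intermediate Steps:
3924*(l + R*J(-3)) = 3924*(-5 + 6*(-3)) = 3924*(-5 - 18) = 3924*(-23) = -90252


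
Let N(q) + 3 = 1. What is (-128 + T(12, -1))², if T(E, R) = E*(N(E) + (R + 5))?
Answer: 10816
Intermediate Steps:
N(q) = -2 (N(q) = -3 + 1 = -2)
T(E, R) = E*(3 + R) (T(E, R) = E*(-2 + (R + 5)) = E*(-2 + (5 + R)) = E*(3 + R))
(-128 + T(12, -1))² = (-128 + 12*(3 - 1))² = (-128 + 12*2)² = (-128 + 24)² = (-104)² = 10816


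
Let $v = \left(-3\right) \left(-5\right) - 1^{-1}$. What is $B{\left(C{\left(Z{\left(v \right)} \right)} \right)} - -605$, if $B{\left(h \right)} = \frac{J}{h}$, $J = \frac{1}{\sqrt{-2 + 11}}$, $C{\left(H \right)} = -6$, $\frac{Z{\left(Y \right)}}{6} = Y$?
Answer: $\frac{10889}{18} \approx 604.94$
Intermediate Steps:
$v = 14$ ($v = 15 - 1 = 14$)
$Z{\left(Y \right)} = 6 Y$
$J = \frac{1}{3}$ ($J = \frac{1}{\sqrt{9}} = \frac{1}{3} \approx 0.33333$)
$B{\left(h \right)} = \frac{1}{3 h}$
$B{\left(C{\left(Z{\left(v \right)} \right)} \right)} - -605 = \frac{1}{3 \left(-6\right)} - -605 = \frac{1}{3} \left(- \frac{1}{6}\right) + 605 = - \frac{1}{18} + 605 = \frac{10889}{18}$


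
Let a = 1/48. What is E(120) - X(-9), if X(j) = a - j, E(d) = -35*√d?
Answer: -433/48 - 70*√30 ≈ -392.43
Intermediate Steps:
a = 1/48 ≈ 0.020833
X(j) = 1/48 - j
E(120) - X(-9) = -70*√30 - (1/48 - 1*(-9)) = -70*√30 - (1/48 + 9) = -70*√30 - 1*433/48 = -70*√30 - 433/48 = -433/48 - 70*√30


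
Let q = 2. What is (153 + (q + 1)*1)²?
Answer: 24336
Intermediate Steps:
(153 + (q + 1)*1)² = (153 + (2 + 1)*1)² = (153 + 3*1)² = (153 + 3)² = 156² = 24336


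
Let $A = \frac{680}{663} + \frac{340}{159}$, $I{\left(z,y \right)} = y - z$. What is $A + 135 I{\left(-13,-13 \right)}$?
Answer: $\frac{2180}{689} \approx 3.164$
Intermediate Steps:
$A = \frac{2180}{689}$ ($A = 680 \cdot \frac{1}{663} + 340 \cdot \frac{1}{159} = \frac{40}{39} + \frac{340}{159} = \frac{2180}{689} \approx 3.164$)
$A + 135 I{\left(-13,-13 \right)} = \frac{2180}{689} + 135 \left(-13 - -13\right) = \frac{2180}{689} + 135 \left(-13 + 13\right) = \frac{2180}{689} + 135 \cdot 0 = \frac{2180}{689} + 0 = \frac{2180}{689}$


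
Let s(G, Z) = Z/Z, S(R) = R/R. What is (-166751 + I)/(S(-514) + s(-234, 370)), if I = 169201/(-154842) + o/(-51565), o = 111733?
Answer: -1331437334215981/15968855460 ≈ -83377.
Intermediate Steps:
S(R) = 1
s(G, Z) = 1
I = -26025810751/7984427730 (I = 169201/(-154842) + 111733/(-51565) = 169201*(-1/154842) + 111733*(-1/51565) = -169201/154842 - 111733/51565 = -26025810751/7984427730 ≈ -3.2596)
(-166751 + I)/(S(-514) + s(-234, 370)) = (-166751 - 26025810751/7984427730)/(1 + 1) = -1331437334215981/7984427730/2 = -1331437334215981/7984427730*1/2 = -1331437334215981/15968855460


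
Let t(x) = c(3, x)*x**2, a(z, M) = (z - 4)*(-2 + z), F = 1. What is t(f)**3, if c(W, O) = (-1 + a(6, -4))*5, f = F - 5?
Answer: 175616000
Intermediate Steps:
a(z, M) = (-4 + z)*(-2 + z)
f = -4 (f = 1 - 5 = -4)
c(W, O) = 35 (c(W, O) = (-1 + (8 + 6**2 - 6*6))*5 = (-1 + (8 + 36 - 36))*5 = (-1 + 8)*5 = 7*5 = 35)
t(x) = 35*x**2
t(f)**3 = (35*(-4)**2)**3 = (35*16)**3 = 560**3 = 175616000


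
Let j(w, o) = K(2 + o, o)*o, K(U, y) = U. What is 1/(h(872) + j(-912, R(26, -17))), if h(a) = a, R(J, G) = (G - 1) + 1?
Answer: 1/1127 ≈ 0.00088731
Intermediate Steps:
R(J, G) = G (R(J, G) = (-1 + G) + 1 = G)
j(w, o) = o*(2 + o) (j(w, o) = (2 + o)*o = o*(2 + o))
1/(h(872) + j(-912, R(26, -17))) = 1/(872 - 17*(2 - 17)) = 1/(872 - 17*(-15)) = 1/(872 + 255) = 1/1127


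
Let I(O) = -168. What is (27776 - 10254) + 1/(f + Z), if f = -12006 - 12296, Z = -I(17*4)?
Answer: 422875947/24134 ≈ 17522.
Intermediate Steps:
Z = 168 (Z = -1*(-168) = 168)
f = -24302
(27776 - 10254) + 1/(f + Z) = (27776 - 10254) + 1/(-24302 + 168) = 17522 + 1/(-24134) = 17522 - 1/24134 = 422875947/24134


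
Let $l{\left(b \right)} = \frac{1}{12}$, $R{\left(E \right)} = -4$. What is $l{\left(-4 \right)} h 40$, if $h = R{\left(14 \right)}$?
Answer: $- \frac{40}{3} \approx -13.333$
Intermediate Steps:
$l{\left(b \right)} = \frac{1}{12}$
$h = -4$
$l{\left(-4 \right)} h 40 = \frac{1}{12} \left(-4\right) 40 = \left(- \frac{1}{3}\right) 40 = - \frac{40}{3}$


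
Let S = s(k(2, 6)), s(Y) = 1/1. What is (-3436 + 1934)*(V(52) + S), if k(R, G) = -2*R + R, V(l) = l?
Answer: -79606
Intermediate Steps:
k(R, G) = -R
s(Y) = 1
S = 1
(-3436 + 1934)*(V(52) + S) = (-3436 + 1934)*(52 + 1) = -1502*53 = -79606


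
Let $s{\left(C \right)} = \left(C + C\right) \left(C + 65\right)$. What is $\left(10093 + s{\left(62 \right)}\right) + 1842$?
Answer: $27683$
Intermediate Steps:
$s{\left(C \right)} = 2 C \left(65 + C\right)$
$\left(10093 + s{\left(62 \right)}\right) + 1842 = \left(10093 + 2 \cdot 62 \left(65 + 62\right)\right) + 1842 = \left(10093 + 2 \cdot 62 \cdot 127\right) + 1842 = \left(10093 + 15748\right) + 1842 = 25841 + 1842 = 27683$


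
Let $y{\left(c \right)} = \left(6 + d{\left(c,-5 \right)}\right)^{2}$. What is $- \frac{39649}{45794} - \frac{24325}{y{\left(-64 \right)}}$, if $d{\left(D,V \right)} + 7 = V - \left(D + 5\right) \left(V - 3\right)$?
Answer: $- \frac{5086550583}{5231598148} \approx -0.97227$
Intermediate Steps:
$d{\left(D,V \right)} = -7 + V - \left(-3 + V\right) \left(5 + D\right)$ ($d{\left(D,V \right)} = -7 + \left(V - \left(D + 5\right) \left(V - 3\right)\right) = -7 + \left(V - \left(5 + D\right) \left(-3 + V\right)\right) = -7 + \left(V - \left(-3 + V\right) \left(5 + D\right)\right) = -7 + V - \left(-3 + V\right) \left(5 + D\right)$)
$y{\left(c \right)} = \left(34 + 8 c\right)^{2}$ ($y{\left(c \right)} = \left(6 + \left(8 - -20 + 3 c - c \left(-5\right)\right)\right)^{2} = \left(6 + \left(8 + 20 + 3 c + 5 c\right)\right)^{2} = \left(6 + \left(28 + 8 c\right)\right)^{2} = \left(34 + 8 c\right)^{2}$)
$- \frac{39649}{45794} - \frac{24325}{y{\left(-64 \right)}} = - \frac{39649}{45794} - \frac{24325}{4 \left(17 + 4 \left(-64\right)\right)^{2}} = \left(-39649\right) \frac{1}{45794} - \frac{24325}{4 \left(17 - 256\right)^{2}} = - \frac{39649}{45794} - \frac{24325}{4 \left(-239\right)^{2}} = - \frac{39649}{45794} - \frac{24325}{4 \cdot 57121} = - \frac{39649}{45794} - \frac{24325}{228484} = - \frac{5086550583}{5231598148}$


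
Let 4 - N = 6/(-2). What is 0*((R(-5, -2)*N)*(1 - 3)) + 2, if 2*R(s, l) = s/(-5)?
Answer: 2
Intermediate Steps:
N = 7 (N = 4 - 6/(-2) = 4 - 6*(-1)/2 = 4 - 1*(-3) = 4 + 3 = 7)
R(s, l) = -s/10 (R(s, l) = (s/(-5))/2 = (s*(-1/5))/2 = (-s/5)/2 = -s/10)
0*((R(-5, -2)*N)*(1 - 3)) + 2 = 0*((-1/10*(-5)*7)*(1 - 3)) + 2 = 0*(((1/2)*7)*(-2)) + 2 = 0*((7/2)*(-2)) + 2 = 0*(-7) + 2 = 0 + 2 = 2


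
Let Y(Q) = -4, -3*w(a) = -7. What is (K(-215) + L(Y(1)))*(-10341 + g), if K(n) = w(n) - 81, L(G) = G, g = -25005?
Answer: 2921936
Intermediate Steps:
w(a) = 7/3 (w(a) = -⅓*(-7) = 7/3)
K(n) = -236/3 (K(n) = 7/3 - 81 = -236/3)
(K(-215) + L(Y(1)))*(-10341 + g) = (-236/3 - 4)*(-10341 - 25005) = -248/3*(-35346) = 2921936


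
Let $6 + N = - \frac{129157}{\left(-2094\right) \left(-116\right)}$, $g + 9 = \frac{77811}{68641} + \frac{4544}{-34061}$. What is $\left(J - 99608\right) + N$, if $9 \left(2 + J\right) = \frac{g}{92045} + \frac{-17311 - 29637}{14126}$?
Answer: $- \frac{110336537960186353199137270273}{1107608617030571126102520} \approx -99617.0$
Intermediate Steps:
$g = - \frac{18703414142}{2337981101}$ ($g = -9 + \left(\frac{77811}{68641} + \frac{4544}{-34061}\right) = -9 + \left(77811 \cdot \frac{1}{68641} + 4544 \left(- \frac{1}{34061}\right)\right) = -9 + \left(\frac{77811}{68641} - \frac{4544}{34061}\right) = -9 + \frac{2338415767}{2337981101} = - \frac{18703414142}{2337981101} \approx -7.9998$)
$N = - \frac{1586581}{242904}$ ($N = -6 - \frac{129157}{\left(-2094\right) \left(-116\right)} = -6 - \frac{129157}{242904} = - \frac{1586581}{242904} \approx -6.5317$)
$J = - \frac{32410893946474294306}{13679584737557691015}$ ($J = -2 + \frac{- \frac{18703414142}{2337981101 \cdot 92045} + \frac{-17311 - 29637}{14126}}{9} = -2 + \frac{\left(- \frac{18703414142}{2337981101}\right) \frac{1}{92045} + \left(-17311 - 29637\right) \frac{1}{14126}}{9} = -2 + \frac{- \frac{18703414142}{215199470441545} - \frac{23474}{7063}}{9} = -2 + \frac{1}{9} \left(- \frac{5051724471358912276}{1519953859728632335}\right) = -2 - \frac{5051724471358912276}{13679584737557691015} = - \frac{32410893946474294306}{13679584737557691015} \approx -2.3693$)
$\left(J - 99608\right) + N = \left(- \frac{32410893946474294306}{13679584737557691015} - 99608\right) - \frac{1586581}{242904} = - \frac{1362628487432592960916426}{13679584737557691015} - \frac{1586581}{242904} = - \frac{110336537960186353199137270273}{1107608617030571126102520}$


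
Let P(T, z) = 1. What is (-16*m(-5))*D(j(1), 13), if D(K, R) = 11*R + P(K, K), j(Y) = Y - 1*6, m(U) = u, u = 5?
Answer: -11520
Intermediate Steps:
m(U) = 5
j(Y) = -6 + Y (j(Y) = Y - 6 = -6 + Y)
D(K, R) = 1 + 11*R (D(K, R) = 11*R + 1 = 1 + 11*R)
(-16*m(-5))*D(j(1), 13) = (-16*5)*(1 + 11*13) = -80*(1 + 143) = -80*144 = -11520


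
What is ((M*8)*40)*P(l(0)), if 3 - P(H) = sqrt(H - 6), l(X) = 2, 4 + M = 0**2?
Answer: -3840 + 2560*I ≈ -3840.0 + 2560.0*I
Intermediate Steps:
M = -4 (M = -4 + 0**2 = -4 + 0 = -4)
P(H) = 3 - sqrt(-6 + H) (P(H) = 3 - sqrt(H - 6) = 3 - sqrt(-6 + H))
((M*8)*40)*P(l(0)) = (-4*8*40)*(3 - sqrt(-6 + 2)) = (-32*40)*(3 - sqrt(-4)) = -1280*(3 - 2*I) = -3840 + 2560*I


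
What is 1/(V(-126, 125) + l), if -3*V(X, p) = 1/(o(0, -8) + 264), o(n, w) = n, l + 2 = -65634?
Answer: -792/51983713 ≈ -1.5236e-5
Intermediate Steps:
l = -65636 (l = -2 - 65634 = -65636)
V(X, p) = -1/792 (V(X, p) = -1/(3*(0 + 264)) = -⅓/264 = -⅓*1/264 = -1/792)
1/(V(-126, 125) + l) = 1/(-1/792 - 65636) = 1/(-51983713/792) = -792/51983713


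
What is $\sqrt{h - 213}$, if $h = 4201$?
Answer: $2 \sqrt{997} \approx 63.151$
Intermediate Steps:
$\sqrt{h - 213} = \sqrt{4201 - 213} = \sqrt{3988} = 2 \sqrt{997}$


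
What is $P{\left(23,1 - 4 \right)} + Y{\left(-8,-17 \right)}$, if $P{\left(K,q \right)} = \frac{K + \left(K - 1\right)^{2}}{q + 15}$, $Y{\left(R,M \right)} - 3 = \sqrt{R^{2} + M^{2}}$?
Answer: $\frac{181}{4} + \sqrt{353} \approx 64.038$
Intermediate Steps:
$Y{\left(R,M \right)} = 3 + \sqrt{M^{2} + R^{2}}$ ($Y{\left(R,M \right)} = 3 + \sqrt{R^{2} + M^{2}} = 3 + \sqrt{M^{2} + R^{2}}$)
$P{\left(K,q \right)} = \frac{K + \left(-1 + K\right)^{2}}{15 + q}$
$P{\left(23,1 - 4 \right)} + Y{\left(-8,-17 \right)} = \frac{23 + \left(-1 + 23\right)^{2}}{15 + \left(1 - 4\right)} + \left(3 + \sqrt{\left(-17\right)^{2} + \left(-8\right)^{2}}\right) = \frac{23 + 22^{2}}{15 + \left(1 - 4\right)} + \left(3 + \sqrt{289 + 64}\right) = \frac{23 + 484}{15 - 3} + \left(3 + \sqrt{353}\right) = \frac{1}{12} \cdot 507 + \left(3 + \sqrt{353}\right) = \frac{169}{4} + \left(3 + \sqrt{353}\right) = \frac{181}{4} + \sqrt{353}$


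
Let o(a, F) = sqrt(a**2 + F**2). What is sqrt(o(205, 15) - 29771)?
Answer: sqrt(-29771 + 65*sqrt(10)) ≈ 171.95*I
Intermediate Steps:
o(a, F) = sqrt(F**2 + a**2)
sqrt(o(205, 15) - 29771) = sqrt(sqrt(15**2 + 205**2) - 29771) = sqrt(sqrt(225 + 42025) - 29771) = sqrt(sqrt(42250) - 29771) = sqrt(65*sqrt(10) - 29771) = sqrt(-29771 + 65*sqrt(10))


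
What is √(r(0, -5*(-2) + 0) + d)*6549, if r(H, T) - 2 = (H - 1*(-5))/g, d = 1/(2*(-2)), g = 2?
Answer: 6549*√17/2 ≈ 13501.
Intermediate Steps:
d = -¼ (d = 1/(-4) = -¼ ≈ -0.25000)
r(H, T) = 9/2 + H/2 (r(H, T) = 2 + (H - 1*(-5))/2 = 2 + (H + 5)*(½) = 2 + (5 + H)*(½) = 2 + (5/2 + H/2) = 9/2 + H/2)
√(r(0, -5*(-2) + 0) + d)*6549 = √((9/2 + (½)*0) - ¼)*6549 = √((9/2 + 0) - ¼)*6549 = √(9/2 - ¼)*6549 = √(17/4)*6549 = (√17/2)*6549 = 6549*√17/2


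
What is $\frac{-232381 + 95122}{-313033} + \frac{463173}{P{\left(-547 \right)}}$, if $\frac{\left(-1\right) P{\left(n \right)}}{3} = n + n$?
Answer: $\frac{48479639249}{342458102} \approx 141.56$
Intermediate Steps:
$P{\left(n \right)} = - 6 n$ ($P{\left(n \right)} = - 3 \left(n + n\right) = - 3 \cdot 2 n = - 6 n$)
$\frac{-232381 + 95122}{-313033} + \frac{463173}{P{\left(-547 \right)}} = \frac{-232381 + 95122}{-313033} + \frac{463173}{\left(-6\right) \left(-547\right)} = \left(-137259\right) \left(- \frac{1}{313033}\right) + \frac{463173}{3282} = \frac{137259}{313033} + 463173 \cdot \frac{1}{3282} = \frac{137259}{313033} + \frac{154391}{1094} = \frac{48479639249}{342458102}$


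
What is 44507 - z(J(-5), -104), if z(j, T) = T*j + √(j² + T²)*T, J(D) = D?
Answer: 43987 + 104*√10841 ≈ 54816.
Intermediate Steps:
z(j, T) = T*j + T*√(T² + j²) (z(j, T) = T*j + √(T² + j²)*T = T*j + T*√(T² + j²))
44507 - z(J(-5), -104) = 44507 - (-104)*(-5 + √((-104)² + (-5)²)) = 44507 - (-104)*(-5 + √(10816 + 25)) = 44507 - (-104)*(-5 + √10841) = 44507 - (520 - 104*√10841) = 44507 + (-520 + 104*√10841) = 43987 + 104*√10841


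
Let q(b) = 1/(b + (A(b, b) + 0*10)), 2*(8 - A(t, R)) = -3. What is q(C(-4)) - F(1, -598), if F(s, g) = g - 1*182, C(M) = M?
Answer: 8582/11 ≈ 780.18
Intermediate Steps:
A(t, R) = 19/2 (A(t, R) = 8 - ½*(-3) = 8 + 3/2 = 19/2)
F(s, g) = -182 + g (F(s, g) = g - 182 = -182 + g)
q(b) = 1/(19/2 + b) (q(b) = 1/(b + (19/2 + 0*10)) = 1/(b + (19/2 + 0)) = 1/(b + 19/2) = 1/(19/2 + b))
q(C(-4)) - F(1, -598) = 2/(19 + 2*(-4)) - (-182 - 598) = 2/(19 - 8) - 1*(-780) = 2/11 + 780 = 8582/11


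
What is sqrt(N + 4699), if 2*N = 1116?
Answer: sqrt(5257) ≈ 72.505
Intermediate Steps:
N = 558 (N = (1/2)*1116 = 558)
sqrt(N + 4699) = sqrt(558 + 4699) = sqrt(5257)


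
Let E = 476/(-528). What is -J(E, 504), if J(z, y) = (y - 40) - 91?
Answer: -373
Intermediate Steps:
E = -119/132 (E = 476*(-1/528) = -119/132 ≈ -0.90152)
J(z, y) = -131 + y (J(z, y) = (-40 + y) - 91 = -131 + y)
-J(E, 504) = -(-131 + 504) = -1*373 = -373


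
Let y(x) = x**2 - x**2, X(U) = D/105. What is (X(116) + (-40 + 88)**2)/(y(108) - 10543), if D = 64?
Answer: -241984/1107015 ≈ -0.21859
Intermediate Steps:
X(U) = 64/105
y(x) = 0
(X(116) + (-40 + 88)**2)/(y(108) - 10543) = (64/105 + (-40 + 88)**2)/(0 - 10543) = (64/105 + 48**2)/(-10543) = (64/105 + 2304)*(-1/10543) = (241984/105)*(-1/10543) = -241984/1107015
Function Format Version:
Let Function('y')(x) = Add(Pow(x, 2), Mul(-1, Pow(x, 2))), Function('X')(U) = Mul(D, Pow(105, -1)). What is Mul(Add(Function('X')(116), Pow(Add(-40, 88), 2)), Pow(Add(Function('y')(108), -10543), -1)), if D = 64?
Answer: Rational(-241984, 1107015) ≈ -0.21859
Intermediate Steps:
Function('X')(U) = Rational(64, 105) (Function('X')(U) = Mul(64, Pow(105, -1)) = Mul(64, Rational(1, 105)) = Rational(64, 105))
Function('y')(x) = 0
Mul(Add(Function('X')(116), Pow(Add(-40, 88), 2)), Pow(Add(Function('y')(108), -10543), -1)) = Mul(Add(Rational(64, 105), Pow(Add(-40, 88), 2)), Pow(Add(0, -10543), -1)) = Mul(Add(Rational(64, 105), Pow(48, 2)), Pow(-10543, -1)) = Mul(Add(Rational(64, 105), 2304), Rational(-1, 10543)) = Mul(Rational(241984, 105), Rational(-1, 10543)) = Rational(-241984, 1107015)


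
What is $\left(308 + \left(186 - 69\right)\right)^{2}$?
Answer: $180625$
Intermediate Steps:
$\left(308 + \left(186 - 69\right)\right)^{2} = \left(308 + 117\right)^{2} = 425^{2} = 180625$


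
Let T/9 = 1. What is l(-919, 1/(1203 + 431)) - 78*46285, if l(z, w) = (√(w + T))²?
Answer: -5899101113/1634 ≈ -3.6102e+6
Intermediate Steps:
T = 9 (T = 9*1 = 9)
l(z, w) = 9 + w (l(z, w) = (√(w + 9))² = (√(9 + w))² = 9 + w)
l(-919, 1/(1203 + 431)) - 78*46285 = (9 + 1/(1203 + 431)) - 78*46285 = (9 + 1/1634) - 3610230 = 14707/1634 - 3610230 = -5899101113/1634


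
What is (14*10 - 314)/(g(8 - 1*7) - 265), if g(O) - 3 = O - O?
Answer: 87/131 ≈ 0.66412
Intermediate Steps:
g(O) = 3 (g(O) = 3 + (O - O) = 3 + 0 = 3)
(14*10 - 314)/(g(8 - 1*7) - 265) = (14*10 - 314)/(3 - 265) = (140 - 314)/(-262) = -174*(-1/262) = 87/131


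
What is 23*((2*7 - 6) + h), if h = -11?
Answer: -69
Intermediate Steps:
23*((2*7 - 6) + h) = 23*((2*7 - 6) - 11) = 23*((14 - 6) - 11) = 23*(8 - 11) = 23*(-3) = -69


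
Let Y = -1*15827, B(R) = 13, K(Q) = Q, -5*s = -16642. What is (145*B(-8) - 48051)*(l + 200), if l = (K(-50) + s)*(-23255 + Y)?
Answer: 29575377393904/5 ≈ 5.9151e+12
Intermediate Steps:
s = 16642/5 (s = -⅕*(-16642) = 16642/5 ≈ 3328.4)
Y = -15827
l = -640632144/5 (l = (-50 + 16642/5)*(-23255 - 15827) = (16392/5)*(-39082) = -640632144/5 ≈ -1.2813e+8)
(145*B(-8) - 48051)*(l + 200) = (145*13 - 48051)*(-640632144/5 + 200) = (1885 - 48051)*(-640631144/5) = -46166*(-640631144/5) = 29575377393904/5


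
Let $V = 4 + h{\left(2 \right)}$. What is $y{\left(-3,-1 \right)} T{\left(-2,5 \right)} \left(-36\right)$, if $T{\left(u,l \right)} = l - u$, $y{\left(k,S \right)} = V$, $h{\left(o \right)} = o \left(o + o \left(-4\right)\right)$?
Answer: $2016$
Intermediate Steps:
$h{\left(o \right)} = - 3 o^{2}$ ($h{\left(o \right)} = o \left(o - 4 o\right) = o \left(- 3 o\right) = - 3 o^{2}$)
$V = -8$ ($V = 4 - 3 \cdot 2^{2} = 4 - 12 = -8$)
$y{\left(k,S \right)} = -8$
$y{\left(-3,-1 \right)} T{\left(-2,5 \right)} \left(-36\right) = - 8 \left(5 - -2\right) \left(-36\right) = - 8 \left(5 + 2\right) \left(-36\right) = \left(-8\right) 7 \left(-36\right) = \left(-56\right) \left(-36\right) = 2016$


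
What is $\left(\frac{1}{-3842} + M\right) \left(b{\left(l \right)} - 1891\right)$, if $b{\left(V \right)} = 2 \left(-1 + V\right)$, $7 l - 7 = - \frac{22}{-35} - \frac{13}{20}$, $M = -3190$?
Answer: $\frac{11356306202733}{1882580} \approx 6.0323 \cdot 10^{6}$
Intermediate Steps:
$l = \frac{977}{980}$ ($l = 1 + \frac{- \frac{22}{-35} - \frac{13}{20}}{7} = 1 + \frac{\left(-22\right) \left(- \frac{1}{35}\right) - \frac{13}{20}}{7} = 1 + \frac{\frac{22}{35} - \frac{13}{20}}{7} = 1 + \frac{1}{7} \left(- \frac{3}{140}\right) = 1 - \frac{3}{980} = \frac{977}{980} \approx 0.99694$)
$b{\left(V \right)} = -2 + 2 V$
$\left(\frac{1}{-3842} + M\right) \left(b{\left(l \right)} - 1891\right) = \left(\frac{1}{-3842} - 3190\right) \left(\left(-2 + 2 \cdot \frac{977}{980}\right) - 1891\right) = \left(- \frac{1}{3842} - 3190\right) \left(\left(-2 + \frac{977}{490}\right) - 1891\right) = - \frac{12255981 \left(- \frac{3}{490} - 1891\right)}{3842} = \left(- \frac{12255981}{3842}\right) \left(- \frac{926593}{490}\right) = \frac{11356306202733}{1882580}$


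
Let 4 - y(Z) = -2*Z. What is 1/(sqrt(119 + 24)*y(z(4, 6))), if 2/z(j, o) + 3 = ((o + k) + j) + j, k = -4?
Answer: 7*sqrt(143)/4576 ≈ 0.018293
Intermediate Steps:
z(j, o) = 2/(-7 + o + 2*j) (z(j, o) = 2/(-3 + (((o - 4) + j) + j)) = 2/(-3 + (((-4 + o) + j) + j)) = 2/(-3 + ((-4 + j + o) + j)) = 2/(-3 + (-4 + o + 2*j)) = 2/(-7 + o + 2*j))
y(Z) = 4 + 2*Z (y(Z) = 4 - (-2)*Z = 4 + 2*Z)
1/(sqrt(119 + 24)*y(z(4, 6))) = 1/(sqrt(119 + 24)*(4 + 2*(2/(-7 + 6 + 2*4)))) = 1/(sqrt(143)*(4 + 2*(2/(-7 + 6 + 8)))) = 1/(sqrt(143)*(4 + 2*(2/7))) = 1/(sqrt(143)*(4 + 4/7)) = 1/(sqrt(143)*(32/7)) = 1/(32*sqrt(143)/7) = 7*sqrt(143)/4576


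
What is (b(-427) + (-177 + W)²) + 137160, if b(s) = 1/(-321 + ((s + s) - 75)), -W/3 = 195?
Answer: 897254999/1250 ≈ 7.1780e+5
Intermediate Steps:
W = -585 (W = -3*195 = -585)
b(s) = 1/(-396 + 2*s) (b(s) = 1/(-321 + (2*s - 75)) = 1/(-321 + (-75 + 2*s)) = 1/(-396 + 2*s))
(b(-427) + (-177 + W)²) + 137160 = (1/(2*(-198 - 427)) + (-177 - 585)²) + 137160 = ((½)/(-625) + (-762)²) + 137160 = ((½)*(-1/625) + 580644) + 137160 = (-1/1250 + 580644) + 137160 = 725804999/1250 + 137160 = 897254999/1250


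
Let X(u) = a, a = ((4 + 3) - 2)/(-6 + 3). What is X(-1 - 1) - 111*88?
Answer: -29309/3 ≈ -9769.7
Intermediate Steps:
a = -5/3 (a = (7 - 2)/(-3) = 5*(-1/3) = -5/3 ≈ -1.6667)
X(u) = -5/3
X(-1 - 1) - 111*88 = -5/3 - 111*88 = -5/3 - 9768 = -29309/3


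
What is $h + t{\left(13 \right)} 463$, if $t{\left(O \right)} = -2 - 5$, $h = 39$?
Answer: $-3202$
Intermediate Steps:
$t{\left(O \right)} = -7$
$h + t{\left(13 \right)} 463 = 39 - 3241 = -3202$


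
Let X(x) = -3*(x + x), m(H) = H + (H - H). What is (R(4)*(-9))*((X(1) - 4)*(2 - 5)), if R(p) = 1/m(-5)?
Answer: 54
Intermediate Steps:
m(H) = H (m(H) = H + 0 = H)
X(x) = -6*x
R(p) = -⅕ (R(p) = 1/(-5) = -⅕)
(R(4)*(-9))*((X(1) - 4)*(2 - 5)) = (-⅕*(-9))*((-6*1 - 4)*(2 - 5)) = 9*((-6 - 4)*(-3))/5 = 9*(-10*(-3))/5 = (9/5)*30 = 54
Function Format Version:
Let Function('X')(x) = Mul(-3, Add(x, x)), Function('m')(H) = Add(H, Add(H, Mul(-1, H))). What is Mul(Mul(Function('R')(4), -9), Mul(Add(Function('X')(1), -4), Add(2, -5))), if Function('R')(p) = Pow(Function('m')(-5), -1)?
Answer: 54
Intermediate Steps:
Function('m')(H) = H (Function('m')(H) = Add(H, 0) = H)
Function('X')(x) = Mul(-6, x) (Function('X')(x) = Mul(-3, Mul(2, x)) = Mul(-6, x))
Function('R')(p) = Rational(-1, 5) (Function('R')(p) = Pow(-5, -1) = Rational(-1, 5))
Mul(Mul(Function('R')(4), -9), Mul(Add(Function('X')(1), -4), Add(2, -5))) = Mul(Mul(Rational(-1, 5), -9), Mul(Add(Mul(-6, 1), -4), Add(2, -5))) = Mul(Rational(9, 5), Mul(Add(-6, -4), -3)) = Mul(Rational(9, 5), Mul(-10, -3)) = Mul(Rational(9, 5), 30) = 54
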